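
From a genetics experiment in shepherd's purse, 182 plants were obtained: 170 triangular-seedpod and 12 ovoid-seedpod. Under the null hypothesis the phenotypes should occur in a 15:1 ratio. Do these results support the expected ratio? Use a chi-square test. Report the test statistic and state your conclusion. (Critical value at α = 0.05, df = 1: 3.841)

Expected counts for N = 182 under a 15:1 ratio (total parts = 16):
  triangular-seedpod: 182 × 15/16 = 170.625
  ovoid-seedpod: 182 × 1/16 = 11.375
χ² = Σ (O − E)² / E
  triangular-seedpod: (170 − 170.625)² / 170.625 = 0.0023
  ovoid-seedpod: (12 − 11.375)² / 11.375 = 0.0343
χ² = 0.0023 + 0.0343 = 0.0366 ≈ 0.037
Degrees of freedom = 2 − 1 = 1; critical value at α = 0.05 is 3.841.
Since 0.037 < 3.841, we fail to reject the null hypothesis — the data are consistent with the 15:1 ratio.

0.037; consistent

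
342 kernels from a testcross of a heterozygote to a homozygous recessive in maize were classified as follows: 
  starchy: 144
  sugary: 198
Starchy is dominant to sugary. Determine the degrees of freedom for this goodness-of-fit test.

1

A testcross of a heterozygote (Aa × aa) gives a 1:1 phenotypic ratio.
A goodness-of-fit test with 2 phenotype classes has df = 2 − 1 = 1.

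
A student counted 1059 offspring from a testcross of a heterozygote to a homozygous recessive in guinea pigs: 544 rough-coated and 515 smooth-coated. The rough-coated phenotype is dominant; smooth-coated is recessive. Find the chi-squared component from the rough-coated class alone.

A testcross of a heterozygote (Aa × aa) gives a 1:1 phenotypic ratio.
Expected counts for N = 1059 under a 1:1 ratio (total parts = 2):
  rough-coated: 1059 × 1/2 = 529.5
  smooth-coated: 1059 × 1/2 = 529.5
Contribution of rough-coated: (544 − 529.5)² / 529.5 = 0.3971

0.397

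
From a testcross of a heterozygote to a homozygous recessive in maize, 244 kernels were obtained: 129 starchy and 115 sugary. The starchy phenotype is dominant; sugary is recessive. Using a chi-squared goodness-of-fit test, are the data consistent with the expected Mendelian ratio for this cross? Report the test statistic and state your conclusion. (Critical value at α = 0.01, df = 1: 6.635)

A testcross of a heterozygote (Aa × aa) gives a 1:1 phenotypic ratio.
The 1:1 ratio has 2 parts, so with N = 244 the expected counts are:
  starchy: 244 × 1/2 = 122
  sugary: 244 × 1/2 = 122
χ² = Σ (O − E)² / E
  starchy: (129 − 122)² / 122 = 0.4016
  sugary: (115 − 122)² / 122 = 0.4016
χ² = 0.4016 + 0.4016 = 0.8032 ≈ 0.803
Degrees of freedom = 2 − 1 = 1; critical value at α = 0.01 is 6.635.
Since 0.803 < 6.635, we fail to reject the null hypothesis — the data are consistent with the 1:1 ratio.

0.803; consistent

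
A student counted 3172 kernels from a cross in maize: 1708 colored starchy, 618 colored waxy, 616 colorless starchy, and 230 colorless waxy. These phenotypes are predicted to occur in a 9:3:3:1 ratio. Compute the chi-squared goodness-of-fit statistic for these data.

Total ratio parts = 16. Expected numbers out of 3172:
  colored starchy: 3172 × 9/16 = 1784.25
  colored waxy: 3172 × 3/16 = 594.75
  colorless starchy: 3172 × 3/16 = 594.75
  colorless waxy: 3172 × 1/16 = 198.25
χ² = Σ (O − E)² / E
  colored starchy: (1708 − 1784.25)² / 1784.25 = 3.2585
  colored waxy: (618 − 594.75)² / 594.75 = 0.9089
  colorless starchy: (616 − 594.75)² / 594.75 = 0.7592
  colorless waxy: (230 − 198.25)² / 198.25 = 5.0848
χ² = 3.2585 + 0.9089 + 0.7592 + 5.0848 = 10.0114 ≈ 10.011

10.011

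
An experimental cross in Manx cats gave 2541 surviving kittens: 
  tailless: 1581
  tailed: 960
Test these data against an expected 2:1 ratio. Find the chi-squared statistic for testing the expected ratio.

Total ratio parts = 3. Expected numbers out of 2541:
  tailless: 2541 × 2/3 = 1694
  tailed: 2541 × 1/3 = 847
χ² = Σ (O − E)² / E
  tailless: (1581 − 1694)² / 1694 = 7.5378
  tailed: (960 − 847)² / 847 = 15.0756
χ² = 7.5378 + 15.0756 = 22.6134 ≈ 22.613

22.613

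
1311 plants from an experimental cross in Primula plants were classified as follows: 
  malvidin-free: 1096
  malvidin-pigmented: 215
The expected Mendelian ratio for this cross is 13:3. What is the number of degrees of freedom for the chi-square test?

1

A goodness-of-fit test with 2 phenotype classes has df = 2 − 1 = 1.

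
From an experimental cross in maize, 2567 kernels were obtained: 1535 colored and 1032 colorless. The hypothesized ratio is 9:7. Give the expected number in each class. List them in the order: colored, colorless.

1443.9375, 1123.0625

Total ratio parts = 16. Expected numbers out of 2567:
  colored: 2567 × 9/16 = 1443.9375
  colorless: 2567 × 7/16 = 1123.0625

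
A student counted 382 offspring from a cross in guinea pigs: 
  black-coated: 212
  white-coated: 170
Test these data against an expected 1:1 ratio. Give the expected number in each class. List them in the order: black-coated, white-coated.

Total ratio parts = 2. Expected numbers out of 382:
  black-coated: 382 × 1/2 = 191
  white-coated: 382 × 1/2 = 191

191, 191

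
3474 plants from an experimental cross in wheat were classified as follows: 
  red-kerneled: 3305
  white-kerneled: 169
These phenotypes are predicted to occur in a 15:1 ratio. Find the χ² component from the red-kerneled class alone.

0.711

The 15:1 ratio has 16 parts, so with N = 3474 the expected counts are:
  red-kerneled: 3474 × 15/16 = 3256.875
  white-kerneled: 3474 × 1/16 = 217.125
Contribution of red-kerneled: (3305 − 3256.875)² / 3256.875 = 0.7111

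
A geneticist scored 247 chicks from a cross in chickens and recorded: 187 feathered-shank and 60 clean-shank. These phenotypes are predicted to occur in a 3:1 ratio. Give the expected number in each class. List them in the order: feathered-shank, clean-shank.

185.25, 61.75

The 3:1 ratio has 4 parts, so with N = 247 the expected counts are:
  feathered-shank: 247 × 3/4 = 185.25
  clean-shank: 247 × 1/4 = 61.75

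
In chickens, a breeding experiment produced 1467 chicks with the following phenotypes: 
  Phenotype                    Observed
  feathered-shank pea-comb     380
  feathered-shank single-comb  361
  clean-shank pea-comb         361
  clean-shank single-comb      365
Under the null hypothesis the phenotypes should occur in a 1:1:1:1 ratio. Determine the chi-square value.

0.667

The 1:1:1:1 ratio has 4 parts, so with N = 1467 the expected counts are:
  feathered-shank pea-comb: 1467 × 1/4 = 366.75
  feathered-shank single-comb: 1467 × 1/4 = 366.75
  clean-shank pea-comb: 1467 × 1/4 = 366.75
  clean-shank single-comb: 1467 × 1/4 = 366.75
χ² = Σ (O − E)² / E
  feathered-shank pea-comb: (380 − 366.75)² / 366.75 = 0.4787
  feathered-shank single-comb: (361 − 366.75)² / 366.75 = 0.0901
  clean-shank pea-comb: (361 − 366.75)² / 366.75 = 0.0901
  clean-shank single-comb: (365 − 366.75)² / 366.75 = 0.0084
χ² = 0.4787 + 0.0901 + 0.0901 + 0.0084 = 0.6673 ≈ 0.667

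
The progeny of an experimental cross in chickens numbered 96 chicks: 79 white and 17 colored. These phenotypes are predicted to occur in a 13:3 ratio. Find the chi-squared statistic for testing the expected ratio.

0.068

The 13:3 ratio has 16 parts, so with N = 96 the expected counts are:
  white: 96 × 13/16 = 78
  colored: 96 × 3/16 = 18
χ² = Σ (O − E)² / E
  white: (79 − 78)² / 78 = 0.0128
  colored: (17 − 18)² / 18 = 0.0556
χ² = 0.0128 + 0.0556 = 0.0684 ≈ 0.068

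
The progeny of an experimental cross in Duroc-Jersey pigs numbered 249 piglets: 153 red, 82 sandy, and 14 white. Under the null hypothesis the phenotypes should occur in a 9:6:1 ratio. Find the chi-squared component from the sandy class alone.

Expected counts for N = 249 under a 9:6:1 ratio (total parts = 16):
  red: 249 × 9/16 = 140.0625
  sandy: 249 × 6/16 = 93.375
  white: 249 × 1/16 = 15.5625
Contribution of sandy: (82 − 93.375)² / 93.375 = 1.3857

1.386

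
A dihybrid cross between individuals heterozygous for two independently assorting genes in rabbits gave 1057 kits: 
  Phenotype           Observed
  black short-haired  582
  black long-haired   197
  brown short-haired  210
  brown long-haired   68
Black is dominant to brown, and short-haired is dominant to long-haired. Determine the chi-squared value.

A dihybrid F₂ with independent assortment and complete dominance at both loci gives a 9:3:3:1 phenotypic ratio.
Total ratio parts = 16. Expected numbers out of 1057:
  black short-haired: 1057 × 9/16 = 594.5625
  black long-haired: 1057 × 3/16 = 198.1875
  brown short-haired: 1057 × 3/16 = 198.1875
  brown long-haired: 1057 × 1/16 = 66.0625
χ² = Σ (O − E)² / E
  black short-haired: (582 − 594.5625)² / 594.5625 = 0.2654
  black long-haired: (197 − 198.1875)² / 198.1875 = 0.0071
  brown short-haired: (210 − 198.1875)² / 198.1875 = 0.7041
  brown long-haired: (68 − 66.0625)² / 66.0625 = 0.0568
χ² = 0.2654 + 0.0071 + 0.7041 + 0.0568 = 1.0334 ≈ 1.033

1.033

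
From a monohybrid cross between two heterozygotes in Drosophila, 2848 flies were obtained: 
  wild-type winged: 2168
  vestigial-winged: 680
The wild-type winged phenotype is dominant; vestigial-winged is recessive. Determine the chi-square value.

For a monohybrid cross between heterozygotes with complete dominance, the expected phenotypic ratio is 3:1.
The 3:1 ratio has 4 parts, so with N = 2848 the expected counts are:
  wild-type winged: 2848 × 3/4 = 2136
  vestigial-winged: 2848 × 1/4 = 712
χ² = Σ (O − E)² / E
  wild-type winged: (2168 − 2136)² / 2136 = 0.4794
  vestigial-winged: (680 − 712)² / 712 = 1.4382
χ² = 0.4794 + 1.4382 = 1.9176 ≈ 1.918

1.918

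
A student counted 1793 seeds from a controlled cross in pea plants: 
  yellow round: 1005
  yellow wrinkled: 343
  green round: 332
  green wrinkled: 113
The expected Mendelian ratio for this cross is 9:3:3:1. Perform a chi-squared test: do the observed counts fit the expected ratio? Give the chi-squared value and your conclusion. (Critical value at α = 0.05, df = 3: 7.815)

0.211; consistent

The 9:3:3:1 ratio has 16 parts, so with N = 1793 the expected counts are:
  yellow round: 1793 × 9/16 = 1008.5625
  yellow wrinkled: 1793 × 3/16 = 336.1875
  green round: 1793 × 3/16 = 336.1875
  green wrinkled: 1793 × 1/16 = 112.0625
χ² = Σ (O − E)² / E
  yellow round: (1005 − 1008.5625)² / 1008.5625 = 0.0126
  yellow wrinkled: (343 − 336.1875)² / 336.1875 = 0.1380
  green round: (332 − 336.1875)² / 336.1875 = 0.0522
  green wrinkled: (113 − 112.0625)² / 112.0625 = 0.0078
χ² = 0.0126 + 0.1380 + 0.0522 + 0.0078 = 0.2106 ≈ 0.211
Degrees of freedom = 4 − 1 = 3; critical value at α = 0.05 is 7.815.
Since 0.211 < 7.815, we fail to reject the null hypothesis — the data are consistent with the 9:3:3:1 ratio.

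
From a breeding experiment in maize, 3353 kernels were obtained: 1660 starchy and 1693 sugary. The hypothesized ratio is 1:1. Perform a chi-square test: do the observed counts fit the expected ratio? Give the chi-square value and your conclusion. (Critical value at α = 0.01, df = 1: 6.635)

0.325; consistent

Total ratio parts = 2. Expected numbers out of 3353:
  starchy: 3353 × 1/2 = 1676.5
  sugary: 3353 × 1/2 = 1676.5
χ² = Σ (O − E)² / E
  starchy: (1660 − 1676.5)² / 1676.5 = 0.1624
  sugary: (1693 − 1676.5)² / 1676.5 = 0.1624
χ² = 0.1624 + 0.1624 = 0.3248 ≈ 0.325
Degrees of freedom = 2 − 1 = 1; critical value at α = 0.01 is 6.635.
Since 0.325 < 6.635, we fail to reject the null hypothesis — the data are consistent with the 1:1 ratio.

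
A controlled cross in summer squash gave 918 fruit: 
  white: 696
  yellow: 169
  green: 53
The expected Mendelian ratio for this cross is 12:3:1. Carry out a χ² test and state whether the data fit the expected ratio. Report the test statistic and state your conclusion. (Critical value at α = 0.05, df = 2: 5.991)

0.472; consistent

Expected counts for N = 918 under a 12:3:1 ratio (total parts = 16):
  white: 918 × 12/16 = 688.5
  yellow: 918 × 3/16 = 172.125
  green: 918 × 1/16 = 57.375
χ² = Σ (O − E)² / E
  white: (696 − 688.5)² / 688.5 = 0.0817
  yellow: (169 − 172.125)² / 172.125 = 0.0567
  green: (53 − 57.375)² / 57.375 = 0.3336
χ² = 0.0817 + 0.0567 + 0.3336 = 0.472
Degrees of freedom = 3 − 1 = 2; critical value at α = 0.05 is 5.991.
Since 0.472 < 5.991, we fail to reject the null hypothesis — the data are consistent with the 12:3:1 ratio.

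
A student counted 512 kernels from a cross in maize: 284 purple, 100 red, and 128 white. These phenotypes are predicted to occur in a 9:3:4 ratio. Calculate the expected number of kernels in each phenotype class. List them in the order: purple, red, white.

288, 96, 128

Under the 9:3:4 hypothesis (Σ ratio = 16, N = 512):
  purple: 512 × 9/16 = 288
  red: 512 × 3/16 = 96
  white: 512 × 4/16 = 128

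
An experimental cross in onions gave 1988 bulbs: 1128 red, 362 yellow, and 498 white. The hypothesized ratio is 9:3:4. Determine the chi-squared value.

0.397

Total ratio parts = 16. Expected numbers out of 1988:
  red: 1988 × 9/16 = 1118.25
  yellow: 1988 × 3/16 = 372.75
  white: 1988 × 4/16 = 497
χ² = Σ (O − E)² / E
  red: (1128 − 1118.25)² / 1118.25 = 0.0850
  yellow: (362 − 372.75)² / 372.75 = 0.3100
  white: (498 − 497)² / 497 = 0.0020
χ² = 0.0850 + 0.3100 + 0.0020 = 0.397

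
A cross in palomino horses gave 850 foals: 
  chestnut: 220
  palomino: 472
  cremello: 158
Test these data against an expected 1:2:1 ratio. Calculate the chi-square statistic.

19.440

Total ratio parts = 4. Expected numbers out of 850:
  chestnut: 850 × 1/4 = 212.5
  palomino: 850 × 2/4 = 425
  cremello: 850 × 1/4 = 212.5
χ² = Σ (O − E)² / E
  chestnut: (220 − 212.5)² / 212.5 = 0.2647
  palomino: (472 − 425)² / 425 = 5.1976
  cremello: (158 − 212.5)² / 212.5 = 13.9776
χ² = 0.2647 + 5.1976 + 13.9776 = 19.4399 ≈ 19.440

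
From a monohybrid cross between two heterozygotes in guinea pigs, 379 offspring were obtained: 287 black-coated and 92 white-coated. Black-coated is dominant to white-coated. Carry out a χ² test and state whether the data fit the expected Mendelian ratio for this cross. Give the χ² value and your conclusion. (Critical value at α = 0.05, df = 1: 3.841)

0.106; consistent

For a monohybrid cross between heterozygotes with complete dominance, the expected phenotypic ratio is 3:1.
Under the 3:1 hypothesis (Σ ratio = 4, N = 379):
  black-coated: 379 × 3/4 = 284.25
  white-coated: 379 × 1/4 = 94.75
χ² = Σ (O − E)² / E
  black-coated: (287 − 284.25)² / 284.25 = 0.0266
  white-coated: (92 − 94.75)² / 94.75 = 0.0798
χ² = 0.0266 + 0.0798 = 0.1064 ≈ 0.106
Degrees of freedom = 2 − 1 = 1; critical value at α = 0.05 is 3.841.
Since 0.106 < 3.841, we fail to reject the null hypothesis — the data are consistent with the 3:1 ratio.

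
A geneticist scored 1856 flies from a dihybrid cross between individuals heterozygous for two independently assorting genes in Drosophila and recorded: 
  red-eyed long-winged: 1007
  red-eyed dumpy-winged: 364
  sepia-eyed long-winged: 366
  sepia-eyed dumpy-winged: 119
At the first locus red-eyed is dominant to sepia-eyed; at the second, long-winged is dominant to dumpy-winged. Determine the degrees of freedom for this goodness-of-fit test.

3

A dihybrid F₂ with independent assortment and complete dominance at both loci gives a 9:3:3:1 phenotypic ratio.
A goodness-of-fit test with 4 phenotype classes has df = 4 − 1 = 3.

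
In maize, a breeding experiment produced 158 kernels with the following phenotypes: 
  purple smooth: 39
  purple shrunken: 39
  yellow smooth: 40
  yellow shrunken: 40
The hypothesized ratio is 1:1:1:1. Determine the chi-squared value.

Expected counts for N = 158 under a 1:1:1:1 ratio (total parts = 4):
  purple smooth: 158 × 1/4 = 39.5
  purple shrunken: 158 × 1/4 = 39.5
  yellow smooth: 158 × 1/4 = 39.5
  yellow shrunken: 158 × 1/4 = 39.5
χ² = Σ (O − E)² / E
  purple smooth: (39 − 39.5)² / 39.5 = 0.0063
  purple shrunken: (39 − 39.5)² / 39.5 = 0.0063
  yellow smooth: (40 − 39.5)² / 39.5 = 0.0063
  yellow shrunken: (40 − 39.5)² / 39.5 = 0.0063
χ² = 0.0063 + 0.0063 + 0.0063 + 0.0063 = 0.0252 ≈ 0.025

0.025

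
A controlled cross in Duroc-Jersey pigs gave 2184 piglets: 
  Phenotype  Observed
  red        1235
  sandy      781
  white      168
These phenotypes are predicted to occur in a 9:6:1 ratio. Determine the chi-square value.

Total ratio parts = 16. Expected numbers out of 2184:
  red: 2184 × 9/16 = 1228.5
  sandy: 2184 × 6/16 = 819
  white: 2184 × 1/16 = 136.5
χ² = Σ (O − E)² / E
  red: (1235 − 1228.5)² / 1228.5 = 0.0344
  sandy: (781 − 819)² / 819 = 1.7631
  white: (168 − 136.5)² / 136.5 = 7.2692
χ² = 0.0344 + 1.7631 + 7.2692 = 9.0667 ≈ 9.067

9.067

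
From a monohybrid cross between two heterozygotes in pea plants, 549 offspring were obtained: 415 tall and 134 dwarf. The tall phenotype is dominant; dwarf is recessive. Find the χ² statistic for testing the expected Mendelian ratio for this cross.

0.103

For a monohybrid cross between heterozygotes with complete dominance, the expected phenotypic ratio is 3:1.
Expected counts for N = 549 under a 3:1 ratio (total parts = 4):
  tall: 549 × 3/4 = 411.75
  dwarf: 549 × 1/4 = 137.25
χ² = Σ (O − E)² / E
  tall: (415 − 411.75)² / 411.75 = 0.0257
  dwarf: (134 − 137.25)² / 137.25 = 0.0770
χ² = 0.0257 + 0.0770 = 0.1027 ≈ 0.103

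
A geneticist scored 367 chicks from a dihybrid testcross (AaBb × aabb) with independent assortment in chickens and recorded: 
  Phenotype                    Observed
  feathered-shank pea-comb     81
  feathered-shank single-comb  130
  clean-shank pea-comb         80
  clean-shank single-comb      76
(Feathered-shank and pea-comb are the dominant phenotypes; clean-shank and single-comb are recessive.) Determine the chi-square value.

21.414

A dihybrid testcross with independent assortment gives a 1:1:1:1 ratio.
Expected counts for N = 367 under a 1:1:1:1 ratio (total parts = 4):
  feathered-shank pea-comb: 367 × 1/4 = 91.75
  feathered-shank single-comb: 367 × 1/4 = 91.75
  clean-shank pea-comb: 367 × 1/4 = 91.75
  clean-shank single-comb: 367 × 1/4 = 91.75
χ² = Σ (O − E)² / E
  feathered-shank pea-comb: (81 − 91.75)² / 91.75 = 1.2595
  feathered-shank single-comb: (130 − 91.75)² / 91.75 = 15.9462
  clean-shank pea-comb: (80 − 91.75)² / 91.75 = 1.5048
  clean-shank single-comb: (76 − 91.75)² / 91.75 = 2.7037
χ² = 1.2595 + 15.9462 + 1.5048 + 2.7037 = 21.4142 ≈ 21.414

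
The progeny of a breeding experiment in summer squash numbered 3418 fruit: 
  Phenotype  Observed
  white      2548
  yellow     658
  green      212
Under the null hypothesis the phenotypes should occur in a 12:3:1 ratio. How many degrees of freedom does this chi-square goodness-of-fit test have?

2

A goodness-of-fit test with 3 phenotype classes has df = 3 − 1 = 2.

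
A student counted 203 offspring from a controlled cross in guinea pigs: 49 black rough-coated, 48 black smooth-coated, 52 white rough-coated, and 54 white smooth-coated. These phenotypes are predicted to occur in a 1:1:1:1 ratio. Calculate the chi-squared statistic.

Expected counts for N = 203 under a 1:1:1:1 ratio (total parts = 4):
  black rough-coated: 203 × 1/4 = 50.75
  black smooth-coated: 203 × 1/4 = 50.75
  white rough-coated: 203 × 1/4 = 50.75
  white smooth-coated: 203 × 1/4 = 50.75
χ² = Σ (O − E)² / E
  black rough-coated: (49 − 50.75)² / 50.75 = 0.0603
  black smooth-coated: (48 − 50.75)² / 50.75 = 0.1490
  white rough-coated: (52 − 50.75)² / 50.75 = 0.0308
  white smooth-coated: (54 − 50.75)² / 50.75 = 0.2081
χ² = 0.0603 + 0.1490 + 0.0308 + 0.2081 = 0.4482 ≈ 0.448

0.448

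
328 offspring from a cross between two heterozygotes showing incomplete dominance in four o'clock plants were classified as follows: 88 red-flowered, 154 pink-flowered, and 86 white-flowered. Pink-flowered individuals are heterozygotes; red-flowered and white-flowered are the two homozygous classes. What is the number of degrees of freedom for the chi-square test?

2

With incomplete dominance, a heterozygote × heterozygote cross gives a 1:2:1 phenotypic ratio.
A goodness-of-fit test with 3 phenotype classes has df = 3 − 1 = 2.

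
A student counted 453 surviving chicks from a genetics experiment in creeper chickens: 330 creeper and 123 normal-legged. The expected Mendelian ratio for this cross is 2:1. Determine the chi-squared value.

7.788

Total ratio parts = 3. Expected numbers out of 453:
  creeper: 453 × 2/3 = 302
  normal-legged: 453 × 1/3 = 151
χ² = Σ (O − E)² / E
  creeper: (330 − 302)² / 302 = 2.5960
  normal-legged: (123 − 151)² / 151 = 5.1921
χ² = 2.5960 + 5.1921 = 7.7881 ≈ 7.788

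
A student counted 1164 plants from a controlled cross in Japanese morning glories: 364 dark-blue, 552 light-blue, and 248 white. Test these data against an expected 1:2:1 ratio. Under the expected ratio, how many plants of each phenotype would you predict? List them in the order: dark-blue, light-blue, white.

The 1:2:1 ratio has 4 parts, so with N = 1164 the expected counts are:
  dark-blue: 1164 × 1/4 = 291
  light-blue: 1164 × 2/4 = 582
  white: 1164 × 1/4 = 291

291, 582, 291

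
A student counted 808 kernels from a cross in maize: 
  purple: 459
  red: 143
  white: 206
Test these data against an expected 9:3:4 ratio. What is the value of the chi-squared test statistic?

0.601

The 9:3:4 ratio has 16 parts, so with N = 808 the expected counts are:
  purple: 808 × 9/16 = 454.5
  red: 808 × 3/16 = 151.5
  white: 808 × 4/16 = 202
χ² = Σ (O − E)² / E
  purple: (459 − 454.5)² / 454.5 = 0.0446
  red: (143 − 151.5)² / 151.5 = 0.4769
  white: (206 − 202)² / 202 = 0.0792
χ² = 0.0446 + 0.4769 + 0.0792 = 0.6007 ≈ 0.601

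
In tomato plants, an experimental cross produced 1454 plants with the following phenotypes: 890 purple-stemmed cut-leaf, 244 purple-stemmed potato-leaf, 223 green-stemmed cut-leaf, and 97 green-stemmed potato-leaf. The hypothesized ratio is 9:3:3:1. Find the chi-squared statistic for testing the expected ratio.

18.812

Under the 9:3:3:1 hypothesis (Σ ratio = 16, N = 1454):
  purple-stemmed cut-leaf: 1454 × 9/16 = 817.875
  purple-stemmed potato-leaf: 1454 × 3/16 = 272.625
  green-stemmed cut-leaf: 1454 × 3/16 = 272.625
  green-stemmed potato-leaf: 1454 × 1/16 = 90.875
χ² = Σ (O − E)² / E
  purple-stemmed cut-leaf: (890 − 817.875)² / 817.875 = 6.3604
  purple-stemmed potato-leaf: (244 − 272.625)² / 272.625 = 3.0056
  green-stemmed cut-leaf: (223 − 272.625)² / 272.625 = 9.0331
  green-stemmed potato-leaf: (97 − 90.875)² / 90.875 = 0.4128
χ² = 6.3604 + 3.0056 + 9.0331 + 0.4128 = 18.8119 ≈ 18.812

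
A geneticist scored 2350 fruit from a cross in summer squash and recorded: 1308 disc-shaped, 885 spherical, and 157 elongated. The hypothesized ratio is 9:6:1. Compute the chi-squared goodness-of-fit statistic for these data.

Under the 9:6:1 hypothesis (Σ ratio = 16, N = 2350):
  disc-shaped: 2350 × 9/16 = 1321.875
  spherical: 2350 × 6/16 = 881.25
  elongated: 2350 × 1/16 = 146.875
χ² = Σ (O − E)² / E
  disc-shaped: (1308 − 1321.875)² / 1321.875 = 0.1456
  spherical: (885 − 881.25)² / 881.25 = 0.0160
  elongated: (157 − 146.875)² / 146.875 = 0.6980
χ² = 0.1456 + 0.0160 + 0.6980 = 0.8596 ≈ 0.860

0.860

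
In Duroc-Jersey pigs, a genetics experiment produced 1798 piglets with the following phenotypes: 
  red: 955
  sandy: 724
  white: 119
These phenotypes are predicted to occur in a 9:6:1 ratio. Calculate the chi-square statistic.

Expected counts for N = 1798 under a 9:6:1 ratio (total parts = 16):
  red: 1798 × 9/16 = 1011.375
  sandy: 1798 × 6/16 = 674.25
  white: 1798 × 1/16 = 112.375
χ² = Σ (O − E)² / E
  red: (955 − 1011.375)² / 1011.375 = 3.1424
  sandy: (724 − 674.25)² / 674.25 = 3.6708
  white: (119 − 112.375)² / 112.375 = 0.3906
χ² = 3.1424 + 3.6708 + 0.3906 = 7.2038 ≈ 7.204

7.204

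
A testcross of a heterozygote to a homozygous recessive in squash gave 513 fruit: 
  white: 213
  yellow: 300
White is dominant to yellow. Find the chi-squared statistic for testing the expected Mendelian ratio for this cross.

14.754

A testcross of a heterozygote (Aa × aa) gives a 1:1 phenotypic ratio.
Under the 1:1 hypothesis (Σ ratio = 2, N = 513):
  white: 513 × 1/2 = 256.5
  yellow: 513 × 1/2 = 256.5
χ² = Σ (O − E)² / E
  white: (213 − 256.5)² / 256.5 = 7.3772
  yellow: (300 − 256.5)² / 256.5 = 7.3772
χ² = 7.3772 + 7.3772 = 14.7544 ≈ 14.754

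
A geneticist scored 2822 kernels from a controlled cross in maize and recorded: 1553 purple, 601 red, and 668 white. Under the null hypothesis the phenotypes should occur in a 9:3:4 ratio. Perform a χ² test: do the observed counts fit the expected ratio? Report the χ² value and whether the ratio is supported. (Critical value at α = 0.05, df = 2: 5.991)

12.501; not consistent

The 9:3:4 ratio has 16 parts, so with N = 2822 the expected counts are:
  purple: 2822 × 9/16 = 1587.375
  red: 2822 × 3/16 = 529.125
  white: 2822 × 4/16 = 705.5
χ² = Σ (O − E)² / E
  purple: (1553 − 1587.375)² / 1587.375 = 0.7444
  red: (601 − 529.125)² / 529.125 = 9.7633
  white: (668 − 705.5)² / 705.5 = 1.9933
χ² = 0.7444 + 9.7633 + 1.9933 = 12.501
Degrees of freedom = 3 − 1 = 2; critical value at α = 0.05 is 5.991.
Since 12.501 > 5.991, we reject the null hypothesis — the data do not fit the 9:3:4 ratio.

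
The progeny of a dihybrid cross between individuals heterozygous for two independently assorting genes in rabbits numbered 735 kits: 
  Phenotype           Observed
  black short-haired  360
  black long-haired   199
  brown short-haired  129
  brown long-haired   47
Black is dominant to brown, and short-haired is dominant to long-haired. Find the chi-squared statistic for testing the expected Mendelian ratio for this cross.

A dihybrid F₂ with independent assortment and complete dominance at both loci gives a 9:3:3:1 phenotypic ratio.
Total ratio parts = 16. Expected numbers out of 735:
  black short-haired: 735 × 9/16 = 413.4375
  black long-haired: 735 × 3/16 = 137.8125
  brown short-haired: 735 × 3/16 = 137.8125
  brown long-haired: 735 × 1/16 = 45.9375
χ² = Σ (O − E)² / E
  black short-haired: (360 − 413.4375)² / 413.4375 = 6.9069
  black long-haired: (199 − 137.8125)² / 137.8125 = 27.1667
  brown short-haired: (129 − 137.8125)² / 137.8125 = 0.5635
  brown long-haired: (47 − 45.9375)² / 45.9375 = 0.0246
χ² = 6.9069 + 27.1667 + 0.5635 + 0.0246 = 34.6617 ≈ 34.662

34.662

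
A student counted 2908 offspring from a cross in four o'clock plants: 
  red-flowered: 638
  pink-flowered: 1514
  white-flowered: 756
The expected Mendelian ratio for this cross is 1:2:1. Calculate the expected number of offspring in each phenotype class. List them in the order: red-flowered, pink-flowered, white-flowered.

727, 1454, 727

Under the 1:2:1 hypothesis (Σ ratio = 4, N = 2908):
  red-flowered: 2908 × 1/4 = 727
  pink-flowered: 2908 × 2/4 = 1454
  white-flowered: 2908 × 1/4 = 727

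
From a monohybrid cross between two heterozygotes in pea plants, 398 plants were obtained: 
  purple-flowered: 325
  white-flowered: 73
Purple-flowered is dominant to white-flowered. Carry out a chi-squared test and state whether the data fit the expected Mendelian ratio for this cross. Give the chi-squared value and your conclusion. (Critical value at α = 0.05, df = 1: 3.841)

9.410; not consistent

For a monohybrid cross between heterozygotes with complete dominance, the expected phenotypic ratio is 3:1.
Expected counts for N = 398 under a 3:1 ratio (total parts = 4):
  purple-flowered: 398 × 3/4 = 298.5
  white-flowered: 398 × 1/4 = 99.5
χ² = Σ (O − E)² / E
  purple-flowered: (325 − 298.5)² / 298.5 = 2.3526
  white-flowered: (73 − 99.5)² / 99.5 = 7.0578
χ² = 2.3526 + 7.0578 = 9.4104 ≈ 9.410
Degrees of freedom = 2 − 1 = 1; critical value at α = 0.05 is 3.841.
Since 9.410 > 3.841, we reject the null hypothesis — the data do not fit the 3:1 ratio.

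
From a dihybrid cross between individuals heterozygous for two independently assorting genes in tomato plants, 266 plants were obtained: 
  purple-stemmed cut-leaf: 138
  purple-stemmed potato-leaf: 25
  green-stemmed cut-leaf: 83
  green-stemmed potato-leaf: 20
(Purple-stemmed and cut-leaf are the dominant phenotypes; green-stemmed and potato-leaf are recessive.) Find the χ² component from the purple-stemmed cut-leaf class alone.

A dihybrid F₂ with independent assortment and complete dominance at both loci gives a 9:3:3:1 phenotypic ratio.
The 9:3:3:1 ratio has 16 parts, so with N = 266 the expected counts are:
  purple-stemmed cut-leaf: 266 × 9/16 = 149.625
  purple-stemmed potato-leaf: 266 × 3/16 = 49.875
  green-stemmed cut-leaf: 266 × 3/16 = 49.875
  green-stemmed potato-leaf: 266 × 1/16 = 16.625
Contribution of purple-stemmed cut-leaf: (138 − 149.625)² / 149.625 = 0.9032

0.903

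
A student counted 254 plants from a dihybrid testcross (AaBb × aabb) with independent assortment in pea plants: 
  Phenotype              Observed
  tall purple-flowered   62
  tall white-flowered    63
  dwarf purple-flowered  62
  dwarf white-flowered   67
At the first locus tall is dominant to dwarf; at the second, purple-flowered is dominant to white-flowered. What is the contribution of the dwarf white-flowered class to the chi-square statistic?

A dihybrid testcross with independent assortment gives a 1:1:1:1 ratio.
Expected counts for N = 254 under a 1:1:1:1 ratio (total parts = 4):
  tall purple-flowered: 254 × 1/4 = 63.5
  tall white-flowered: 254 × 1/4 = 63.5
  dwarf purple-flowered: 254 × 1/4 = 63.5
  dwarf white-flowered: 254 × 1/4 = 63.5
Contribution of dwarf white-flowered: (67 − 63.5)² / 63.5 = 0.1929

0.193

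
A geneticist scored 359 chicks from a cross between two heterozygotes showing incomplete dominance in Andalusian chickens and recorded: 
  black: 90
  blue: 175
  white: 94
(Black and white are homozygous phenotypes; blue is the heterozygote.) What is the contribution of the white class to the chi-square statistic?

With incomplete dominance, a heterozygote × heterozygote cross gives a 1:2:1 phenotypic ratio.
The 1:2:1 ratio has 4 parts, so with N = 359 the expected counts are:
  black: 359 × 1/4 = 89.75
  blue: 359 × 2/4 = 179.5
  white: 359 × 1/4 = 89.75
Contribution of white: (94 − 89.75)² / 89.75 = 0.2013

0.201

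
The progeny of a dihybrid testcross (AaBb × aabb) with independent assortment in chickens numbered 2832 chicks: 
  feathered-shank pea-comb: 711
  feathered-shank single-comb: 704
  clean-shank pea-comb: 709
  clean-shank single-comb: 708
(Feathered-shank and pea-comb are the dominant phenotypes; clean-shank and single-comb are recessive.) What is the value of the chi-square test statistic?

0.037

A dihybrid testcross with independent assortment gives a 1:1:1:1 ratio.
Expected counts for N = 2832 under a 1:1:1:1 ratio (total parts = 4):
  feathered-shank pea-comb: 2832 × 1/4 = 708
  feathered-shank single-comb: 2832 × 1/4 = 708
  clean-shank pea-comb: 2832 × 1/4 = 708
  clean-shank single-comb: 2832 × 1/4 = 708
χ² = Σ (O − E)² / E
  feathered-shank pea-comb: (711 − 708)² / 708 = 0.0127
  feathered-shank single-comb: (704 − 708)² / 708 = 0.0226
  clean-shank pea-comb: (709 − 708)² / 708 = 0.0014
  clean-shank single-comb: (708 − 708)² / 708 = 0.0000
χ² = 0.0127 + 0.0226 + 0.0014 + 0.0000 = 0.0367 ≈ 0.037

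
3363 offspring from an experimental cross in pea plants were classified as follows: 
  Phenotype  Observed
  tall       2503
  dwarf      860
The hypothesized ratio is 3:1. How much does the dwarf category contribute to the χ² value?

0.441

Expected counts for N = 3363 under a 3:1 ratio (total parts = 4):
  tall: 3363 × 3/4 = 2522.25
  dwarf: 3363 × 1/4 = 840.75
Contribution of dwarf: (860 − 840.75)² / 840.75 = 0.4408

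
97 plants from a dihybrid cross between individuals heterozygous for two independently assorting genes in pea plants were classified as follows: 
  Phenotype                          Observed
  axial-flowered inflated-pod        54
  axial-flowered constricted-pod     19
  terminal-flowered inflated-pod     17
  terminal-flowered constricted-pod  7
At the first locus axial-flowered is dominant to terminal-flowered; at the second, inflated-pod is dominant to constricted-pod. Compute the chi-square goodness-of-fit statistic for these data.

0.265

A dihybrid F₂ with independent assortment and complete dominance at both loci gives a 9:3:3:1 phenotypic ratio.
Under the 9:3:3:1 hypothesis (Σ ratio = 16, N = 97):
  axial-flowered inflated-pod: 97 × 9/16 = 54.5625
  axial-flowered constricted-pod: 97 × 3/16 = 18.1875
  terminal-flowered inflated-pod: 97 × 3/16 = 18.1875
  terminal-flowered constricted-pod: 97 × 1/16 = 6.0625
χ² = Σ (O − E)² / E
  axial-flowered inflated-pod: (54 − 54.5625)² / 54.5625 = 0.0058
  axial-flowered constricted-pod: (19 − 18.1875)² / 18.1875 = 0.0363
  terminal-flowered inflated-pod: (17 − 18.1875)² / 18.1875 = 0.0775
  terminal-flowered constricted-pod: (7 − 6.0625)² / 6.0625 = 0.1450
χ² = 0.0058 + 0.0363 + 0.0775 + 0.1450 = 0.2646 ≈ 0.265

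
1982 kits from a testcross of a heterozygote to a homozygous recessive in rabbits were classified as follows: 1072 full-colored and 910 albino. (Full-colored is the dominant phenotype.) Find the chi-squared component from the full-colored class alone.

6.621

A testcross of a heterozygote (Aa × aa) gives a 1:1 phenotypic ratio.
Expected counts for N = 1982 under a 1:1 ratio (total parts = 2):
  full-colored: 1982 × 1/2 = 991
  albino: 1982 × 1/2 = 991
Contribution of full-colored: (1072 − 991)² / 991 = 6.6206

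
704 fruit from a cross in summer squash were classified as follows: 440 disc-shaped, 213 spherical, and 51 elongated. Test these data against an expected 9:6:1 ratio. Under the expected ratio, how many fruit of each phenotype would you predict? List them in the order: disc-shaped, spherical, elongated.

396, 264, 44

Total ratio parts = 16. Expected numbers out of 704:
  disc-shaped: 704 × 9/16 = 396
  spherical: 704 × 6/16 = 264
  elongated: 704 × 1/16 = 44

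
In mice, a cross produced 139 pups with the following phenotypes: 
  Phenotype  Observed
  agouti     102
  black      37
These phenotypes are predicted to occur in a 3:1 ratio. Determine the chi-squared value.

0.194

Expected counts for N = 139 under a 3:1 ratio (total parts = 4):
  agouti: 139 × 3/4 = 104.25
  black: 139 × 1/4 = 34.75
χ² = Σ (O − E)² / E
  agouti: (102 − 104.25)² / 104.25 = 0.0486
  black: (37 − 34.75)² / 34.75 = 0.1457
χ² = 0.0486 + 0.1457 = 0.1943 ≈ 0.194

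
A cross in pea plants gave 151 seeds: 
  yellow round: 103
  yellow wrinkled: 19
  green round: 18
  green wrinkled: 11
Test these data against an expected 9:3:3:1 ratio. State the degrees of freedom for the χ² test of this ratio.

A goodness-of-fit test with 4 phenotype classes has df = 4 − 1 = 3.

3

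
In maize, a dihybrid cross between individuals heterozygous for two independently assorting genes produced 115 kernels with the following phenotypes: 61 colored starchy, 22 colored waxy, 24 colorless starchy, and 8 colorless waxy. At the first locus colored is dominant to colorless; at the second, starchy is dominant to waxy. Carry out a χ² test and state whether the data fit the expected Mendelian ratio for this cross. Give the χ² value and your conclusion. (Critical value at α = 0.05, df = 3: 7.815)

0.586; consistent

A dihybrid F₂ with independent assortment and complete dominance at both loci gives a 9:3:3:1 phenotypic ratio.
Under the 9:3:3:1 hypothesis (Σ ratio = 16, N = 115):
  colored starchy: 115 × 9/16 = 64.6875
  colored waxy: 115 × 3/16 = 21.5625
  colorless starchy: 115 × 3/16 = 21.5625
  colorless waxy: 115 × 1/16 = 7.1875
χ² = Σ (O − E)² / E
  colored starchy: (61 − 64.6875)² / 64.6875 = 0.2102
  colored waxy: (22 − 21.5625)² / 21.5625 = 0.0089
  colorless starchy: (24 − 21.5625)² / 21.5625 = 0.2755
  colorless waxy: (8 − 7.1875)² / 7.1875 = 0.0918
χ² = 0.2102 + 0.0089 + 0.2755 + 0.0918 = 0.5864 ≈ 0.586
Degrees of freedom = 4 − 1 = 3; critical value at α = 0.05 is 7.815.
Since 0.586 < 7.815, we fail to reject the null hypothesis — the data are consistent with the 9:3:3:1 ratio.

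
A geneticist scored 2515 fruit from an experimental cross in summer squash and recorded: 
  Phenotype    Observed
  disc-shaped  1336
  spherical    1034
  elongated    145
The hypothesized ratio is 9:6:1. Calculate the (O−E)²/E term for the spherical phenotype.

8.756

Expected counts for N = 2515 under a 9:6:1 ratio (total parts = 16):
  disc-shaped: 2515 × 9/16 = 1414.6875
  spherical: 2515 × 6/16 = 943.125
  elongated: 2515 × 1/16 = 157.1875
Contribution of spherical: (1034 − 943.125)² / 943.125 = 8.7563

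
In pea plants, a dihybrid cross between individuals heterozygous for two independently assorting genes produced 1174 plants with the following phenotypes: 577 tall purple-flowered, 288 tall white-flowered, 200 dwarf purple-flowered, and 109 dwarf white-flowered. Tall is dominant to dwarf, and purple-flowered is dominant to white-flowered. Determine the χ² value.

A dihybrid F₂ with independent assortment and complete dominance at both loci gives a 9:3:3:1 phenotypic ratio.
Total ratio parts = 16. Expected numbers out of 1174:
  tall purple-flowered: 1174 × 9/16 = 660.375
  tall white-flowered: 1174 × 3/16 = 220.125
  dwarf purple-flowered: 1174 × 3/16 = 220.125
  dwarf white-flowered: 1174 × 1/16 = 73.375
χ² = Σ (O − E)² / E
  tall purple-flowered: (577 − 660.375)² / 660.375 = 10.5264
  tall white-flowered: (288 − 220.125)² / 220.125 = 20.9291
  dwarf purple-flowered: (200 − 220.125)² / 220.125 = 1.8399
  dwarf white-flowered: (109 − 73.375)² / 73.375 = 17.2966
χ² = 10.5264 + 20.9291 + 1.8399 + 17.2966 = 50.592

50.592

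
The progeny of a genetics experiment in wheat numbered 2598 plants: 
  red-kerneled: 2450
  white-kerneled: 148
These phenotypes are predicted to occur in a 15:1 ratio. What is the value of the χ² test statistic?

Total ratio parts = 16. Expected numbers out of 2598:
  red-kerneled: 2598 × 15/16 = 2435.625
  white-kerneled: 2598 × 1/16 = 162.375
χ² = Σ (O − E)² / E
  red-kerneled: (2450 − 2435.625)² / 2435.625 = 0.0848
  white-kerneled: (148 − 162.375)² / 162.375 = 1.2726
χ² = 0.0848 + 1.2726 = 1.3574 ≈ 1.357

1.357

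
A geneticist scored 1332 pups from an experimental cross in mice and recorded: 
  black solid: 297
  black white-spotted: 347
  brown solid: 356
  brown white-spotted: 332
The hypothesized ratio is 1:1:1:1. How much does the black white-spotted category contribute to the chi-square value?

Expected counts for N = 1332 under a 1:1:1:1 ratio (total parts = 4):
  black solid: 1332 × 1/4 = 333
  black white-spotted: 1332 × 1/4 = 333
  brown solid: 1332 × 1/4 = 333
  brown white-spotted: 1332 × 1/4 = 333
Contribution of black white-spotted: (347 − 333)² / 333 = 0.5886

0.589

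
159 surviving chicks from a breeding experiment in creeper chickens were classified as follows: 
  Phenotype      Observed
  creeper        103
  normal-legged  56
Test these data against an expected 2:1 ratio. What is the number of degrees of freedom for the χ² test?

A goodness-of-fit test with 2 phenotype classes has df = 2 − 1 = 1.

1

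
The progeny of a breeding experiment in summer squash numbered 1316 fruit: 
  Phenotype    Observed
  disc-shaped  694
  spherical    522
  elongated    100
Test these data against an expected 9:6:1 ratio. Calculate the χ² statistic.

8.366

Total ratio parts = 16. Expected numbers out of 1316:
  disc-shaped: 1316 × 9/16 = 740.25
  spherical: 1316 × 6/16 = 493.5
  elongated: 1316 × 1/16 = 82.25
χ² = Σ (O − E)² / E
  disc-shaped: (694 − 740.25)² / 740.25 = 2.8896
  spherical: (522 − 493.5)² / 493.5 = 1.6459
  elongated: (100 − 82.25)² / 82.25 = 3.8305
χ² = 2.8896 + 1.6459 + 3.8305 = 8.366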